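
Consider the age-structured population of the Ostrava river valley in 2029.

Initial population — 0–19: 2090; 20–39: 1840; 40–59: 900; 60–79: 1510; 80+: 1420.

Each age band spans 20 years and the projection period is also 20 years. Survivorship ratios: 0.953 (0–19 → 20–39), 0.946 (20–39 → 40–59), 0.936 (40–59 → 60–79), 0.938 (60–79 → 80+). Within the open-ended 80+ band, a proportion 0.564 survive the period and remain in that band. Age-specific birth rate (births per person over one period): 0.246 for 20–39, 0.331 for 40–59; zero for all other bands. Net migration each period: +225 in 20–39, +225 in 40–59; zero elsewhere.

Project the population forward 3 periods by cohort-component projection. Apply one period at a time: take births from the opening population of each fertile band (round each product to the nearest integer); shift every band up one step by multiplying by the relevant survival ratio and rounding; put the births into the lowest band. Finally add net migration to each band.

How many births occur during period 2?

[period 1]
Births: 1840 * 0.246 = 453  |  900 * 0.331 = 298 — total 751
20–39: 2090 * 0.953 = 1992
40–59: 1840 * 0.946 = 1741
60–79: 900 * 0.936 = 842
80+: 1510 * 0.938 + 1420 * 0.564 = 1416 + 801 = 2217
Net migration: 20–39 + 225 → 2217; 40–59 + 225 → 1966
Population now: 0–19=751, 20–39=2217, 40–59=1966, 60–79=842, 80+=2217
[period 2]
Births: 2217 * 0.246 = 545  |  1966 * 0.331 = 651 — total 1196
20–39: 751 * 0.953 = 716
40–59: 2217 * 0.946 = 2097
60–79: 1966 * 0.936 = 1840
80+: 842 * 0.938 + 2217 * 0.564 = 790 + 1250 = 2040
Net migration: 20–39 + 225 → 941; 40–59 + 225 → 2322
Population now: 0–19=1196, 20–39=941, 40–59=2322, 60–79=1840, 80+=2040

1196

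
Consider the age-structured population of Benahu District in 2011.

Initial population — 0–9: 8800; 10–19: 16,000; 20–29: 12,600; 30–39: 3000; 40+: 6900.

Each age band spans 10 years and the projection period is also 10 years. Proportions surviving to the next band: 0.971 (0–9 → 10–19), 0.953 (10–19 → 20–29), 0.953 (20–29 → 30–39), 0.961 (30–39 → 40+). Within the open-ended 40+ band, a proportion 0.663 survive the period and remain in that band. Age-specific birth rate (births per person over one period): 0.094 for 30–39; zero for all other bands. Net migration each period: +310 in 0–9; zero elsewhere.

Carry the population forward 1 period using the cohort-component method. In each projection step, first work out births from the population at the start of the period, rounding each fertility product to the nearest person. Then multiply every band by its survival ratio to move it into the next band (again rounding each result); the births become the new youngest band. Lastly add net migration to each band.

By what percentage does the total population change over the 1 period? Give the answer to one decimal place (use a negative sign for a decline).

Period 1:
Births: 3000 * 0.094 = 282
10–19: 8800 * 0.971 = 8545
20–29: 16000 * 0.953 = 15248
30–39: 12600 * 0.953 = 12008
40+: 3000 * 0.961 + 6900 * 0.663 = 2883 + 4575 = 7458
Net migration: 0–9 + 310 → 592
Giving 592 / 8545 / 15248 / 12008 / 7458.
Total: 47300 → 43851; change = -3449; percentage change = -7.3%

-7.3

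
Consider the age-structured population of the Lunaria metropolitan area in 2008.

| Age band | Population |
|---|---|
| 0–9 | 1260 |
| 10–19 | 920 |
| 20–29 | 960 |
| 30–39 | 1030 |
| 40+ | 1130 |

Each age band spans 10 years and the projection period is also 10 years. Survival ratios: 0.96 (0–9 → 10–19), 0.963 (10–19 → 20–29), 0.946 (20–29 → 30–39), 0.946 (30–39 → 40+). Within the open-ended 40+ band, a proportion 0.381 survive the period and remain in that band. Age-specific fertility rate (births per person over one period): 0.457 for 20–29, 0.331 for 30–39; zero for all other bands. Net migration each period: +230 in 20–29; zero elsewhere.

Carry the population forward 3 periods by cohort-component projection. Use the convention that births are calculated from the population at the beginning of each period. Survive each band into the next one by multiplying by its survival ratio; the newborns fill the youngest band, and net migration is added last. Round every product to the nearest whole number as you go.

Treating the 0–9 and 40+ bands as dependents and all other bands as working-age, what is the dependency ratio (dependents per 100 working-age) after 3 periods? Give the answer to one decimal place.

82.6

(Bands numbered youngest = 1 to oldest = 5.)
Period 1.
Births: 960 * 0.457 = 439 ; 1030 * 0.331 = 341 → 780
Band 2: 1260 * 0.96 = 1210
Band 3: 920 * 0.963 = 886
Band 4: 960 * 0.946 = 908
Band 5: 1030 * 0.946 + 1130 * 0.381 = 974 + 431 = 1405
Net migration: Band 3 + 230 → 1116
Population now: 0–9=780, 10–19=1210, 20–29=1116, 30–39=908, 40+=1405
Period 2.
Births: 1116 * 0.457 = 510 ; 908 * 0.331 = 301 → 811
Band 2: 780 * 0.96 = 749
Band 3: 1210 * 0.963 = 1165
Band 4: 1116 * 0.946 = 1056
Band 5: 908 * 0.946 + 1405 * 0.381 = 859 + 535 = 1394
Net migration: Band 3 + 230 → 1395
Population now: 0–9=811, 10–19=749, 20–29=1395, 30–39=1056, 40+=1394
Period 3.
Births: 1395 * 0.457 = 638 ; 1056 * 0.331 = 350 → 988
Band 2: 811 * 0.96 = 779
Band 3: 749 * 0.963 = 721
Band 4: 1395 * 0.946 = 1320
Band 5: 1056 * 0.946 + 1394 * 0.381 = 999 + 531 = 1530
Net migration: Band 3 + 230 → 951
Population now: 0–9=988, 10–19=779, 20–29=951, 30–39=1320, 40+=1530
Dependents (band 0–9 + band 40+) = 988 + 1530 = 2518; working-age = 3050; ratio = 2518/3050 × 100 = 82.6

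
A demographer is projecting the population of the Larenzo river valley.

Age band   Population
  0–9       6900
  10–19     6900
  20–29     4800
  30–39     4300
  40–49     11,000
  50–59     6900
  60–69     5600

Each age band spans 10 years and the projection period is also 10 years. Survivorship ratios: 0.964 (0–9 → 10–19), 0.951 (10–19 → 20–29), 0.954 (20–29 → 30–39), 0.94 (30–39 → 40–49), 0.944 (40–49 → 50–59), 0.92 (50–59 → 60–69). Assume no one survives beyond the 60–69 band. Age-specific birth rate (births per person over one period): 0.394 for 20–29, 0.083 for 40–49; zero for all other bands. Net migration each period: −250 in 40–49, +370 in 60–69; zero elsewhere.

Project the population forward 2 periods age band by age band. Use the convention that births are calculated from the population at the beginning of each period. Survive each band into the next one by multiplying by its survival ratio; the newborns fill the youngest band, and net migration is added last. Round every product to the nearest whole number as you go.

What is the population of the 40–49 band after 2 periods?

4054

(Groups numbered youngest = 1 to oldest = 7.)
After projecting period 1:
Births: 4800 × 0.394 = 1891 ; 11000 × 0.083 = 913 → total 2804
Group 2: 6900 × 0.964 = 6652
Group 3: 6900 × 0.951 = 6562
Group 4: 4800 × 0.954 = 4579
Group 5: 4300 × 0.94 = 4042
Group 6: 11000 × 0.944 = 10384
Group 7: 6900 × 0.92 = 6348
Net migration: Group 5 − 250 → 3792; Group 7 + 370 → 6718
End of period: [2804, 6652, 6562, 4579, 3792, 10384, 6718]
After projecting period 2:
Births: 6562 × 0.394 = 2585 ; 3792 × 0.083 = 315 → total 2900
Group 2: 2804 × 0.964 = 2703
Group 3: 6652 × 0.951 = 6326
Group 4: 6562 × 0.954 = 6260
Group 5: 4579 × 0.94 = 4304
Group 6: 3792 × 0.944 = 3580
Group 7: 10384 × 0.92 = 9553
Net migration: Group 5 − 250 → 4054; Group 7 + 370 → 9923
End of period: [2900, 2703, 6326, 6260, 4054, 3580, 9923]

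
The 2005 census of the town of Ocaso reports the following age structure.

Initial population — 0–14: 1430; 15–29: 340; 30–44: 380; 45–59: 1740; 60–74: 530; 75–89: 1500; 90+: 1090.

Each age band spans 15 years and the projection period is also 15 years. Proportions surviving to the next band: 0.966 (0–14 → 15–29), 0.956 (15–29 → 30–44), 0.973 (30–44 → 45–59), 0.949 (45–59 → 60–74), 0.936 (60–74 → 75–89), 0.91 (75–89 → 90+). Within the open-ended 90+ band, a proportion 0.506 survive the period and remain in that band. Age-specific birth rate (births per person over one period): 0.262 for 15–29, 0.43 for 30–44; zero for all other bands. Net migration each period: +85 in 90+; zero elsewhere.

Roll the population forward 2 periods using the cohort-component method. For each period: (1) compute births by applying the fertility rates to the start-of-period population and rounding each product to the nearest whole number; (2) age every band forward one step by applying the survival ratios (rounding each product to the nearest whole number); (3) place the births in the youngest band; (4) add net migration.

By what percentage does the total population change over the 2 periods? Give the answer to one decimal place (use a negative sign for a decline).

-16.9

(Groups numbered youngest = 1 to oldest = 7.)
Period 1:
Births: 340 * 0.262 = 89, 380 * 0.43 = 163 — total 252
Group 2: 1430 * 0.966 = 1381
Group 3: 340 * 0.956 = 325
Group 4: 380 * 0.973 = 370
Group 5: 1740 * 0.949 = 1651
Group 6: 530 * 0.936 = 496
Group 7: 1500 * 0.91 + 1090 * 0.506 = 1365 + 552 = 1917
Net migration: Group 7 + 85 → 2002
Giving 252 / 1381 / 325 / 370 / 1651 / 496 / 2002.
Period 2:
Births: 1381 * 0.262 = 362, 325 * 0.43 = 140 — total 502
Group 2: 252 * 0.966 = 243
Group 3: 1381 * 0.956 = 1320
Group 4: 325 * 0.973 = 316
Group 5: 370 * 0.949 = 351
Group 6: 1651 * 0.936 = 1545
Group 7: 496 * 0.91 + 2002 * 0.506 = 451 + 1013 = 1464
Net migration: Group 7 + 85 → 1549
Giving 502 / 243 / 1320 / 316 / 351 / 1545 / 1549.
Total: 7010 → 5826; change = -1184; percentage change = -16.9%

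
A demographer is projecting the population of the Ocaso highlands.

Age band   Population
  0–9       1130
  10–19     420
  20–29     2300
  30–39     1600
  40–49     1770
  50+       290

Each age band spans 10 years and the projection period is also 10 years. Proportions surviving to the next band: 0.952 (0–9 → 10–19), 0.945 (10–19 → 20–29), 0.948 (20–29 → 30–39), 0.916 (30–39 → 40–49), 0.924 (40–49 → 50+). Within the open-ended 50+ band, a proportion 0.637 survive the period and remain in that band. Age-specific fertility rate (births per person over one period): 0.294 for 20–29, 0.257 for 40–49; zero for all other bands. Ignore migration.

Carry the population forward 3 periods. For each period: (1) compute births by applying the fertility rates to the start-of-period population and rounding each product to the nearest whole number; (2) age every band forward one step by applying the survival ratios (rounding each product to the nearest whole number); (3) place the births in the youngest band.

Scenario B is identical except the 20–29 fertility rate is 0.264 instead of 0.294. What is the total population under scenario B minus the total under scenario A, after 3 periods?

(Bands numbered youngest = 1 to oldest = 6.)
[period 1]
Births: 2300 * 0.294 = 676 ; 1770 * 0.257 = 455 ⇒ total 1131
Band 2: 1130 * 0.952 = 1076
Band 3: 420 * 0.945 = 397
Band 4: 2300 * 0.948 = 2180
Band 5: 1600 * 0.916 = 1466
Band 6: 1770 * 0.924 + 290 * 0.637 = 1635 + 185 = 1820
Giving 1131 / 1076 / 397 / 2180 / 1466 / 1820.
[period 2]
Births: 397 * 0.294 = 117 ; 1466 * 0.257 = 377 ⇒ total 494
Band 2: 1131 * 0.952 = 1077
Band 3: 1076 * 0.945 = 1017
Band 4: 397 * 0.948 = 376
Band 5: 2180 * 0.916 = 1997
Band 6: 1466 * 0.924 + 1820 * 0.637 = 1355 + 1159 = 2514
Giving 494 / 1077 / 1017 / 376 / 1997 / 2514.
[period 3]
Births: 1017 * 0.294 = 299 ; 1997 * 0.257 = 513 ⇒ total 812
Band 2: 494 * 0.952 = 470
Band 3: 1077 * 0.945 = 1018
Band 4: 1017 * 0.948 = 964
Band 5: 376 * 0.916 = 344
Band 6: 1997 * 0.924 + 2514 * 0.637 = 1845 + 1601 = 3446
Giving 812 / 470 / 1018 / 964 / 344 / 3446.
Scenario A total after 3 periods: 7054
Scenario B projection —
[period 1]
Births: 2300 * 0.264 = 607 ; 1770 * 0.257 = 455 ⇒ total 1062
Band 2: 1130 * 0.952 = 1076
Band 3: 420 * 0.945 = 397
Band 4: 2300 * 0.948 = 2180
Band 5: 1600 * 0.916 = 1466
Band 6: 1770 * 0.924 + 290 * 0.637 = 1635 + 185 = 1820
Giving 1062 / 1076 / 397 / 2180 / 1466 / 1820.
[period 2]
Births: 397 * 0.264 = 105 ; 1466 * 0.257 = 377 ⇒ total 482
Band 2: 1062 * 0.952 = 1011
Band 3: 1076 * 0.945 = 1017
Band 4: 397 * 0.948 = 376
Band 5: 2180 * 0.916 = 1997
Band 6: 1466 * 0.924 + 1820 * 0.637 = 1355 + 1159 = 2514
Giving 482 / 1011 / 1017 / 376 / 1997 / 2514.
[period 3]
Births: 1017 * 0.264 = 268 ; 1997 * 0.257 = 513 ⇒ total 781
Band 2: 482 * 0.952 = 459
Band 3: 1011 * 0.945 = 955
Band 4: 1017 * 0.948 = 964
Band 5: 376 * 0.916 = 344
Band 6: 1997 * 0.924 + 2514 * 0.637 = 1845 + 1601 = 3446
Giving 781 / 459 / 955 / 964 / 344 / 3446.
Scenario B total after 3 periods: 6949
Difference B − A = 6949 − 7054 = -105

-105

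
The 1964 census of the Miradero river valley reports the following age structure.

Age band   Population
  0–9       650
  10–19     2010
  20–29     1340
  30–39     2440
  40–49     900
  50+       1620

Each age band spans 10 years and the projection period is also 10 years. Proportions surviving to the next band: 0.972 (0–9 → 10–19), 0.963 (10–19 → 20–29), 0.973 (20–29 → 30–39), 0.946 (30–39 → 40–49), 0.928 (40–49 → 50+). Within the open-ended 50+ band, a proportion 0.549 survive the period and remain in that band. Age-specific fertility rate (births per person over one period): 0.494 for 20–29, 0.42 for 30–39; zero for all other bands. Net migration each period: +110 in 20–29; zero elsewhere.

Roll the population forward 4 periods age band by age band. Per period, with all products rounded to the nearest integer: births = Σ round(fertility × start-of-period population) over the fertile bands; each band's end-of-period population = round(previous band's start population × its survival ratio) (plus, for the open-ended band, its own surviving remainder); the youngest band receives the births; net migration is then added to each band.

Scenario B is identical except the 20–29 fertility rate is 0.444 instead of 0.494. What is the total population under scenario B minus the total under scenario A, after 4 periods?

Numbering the groups 1..6 from youngest to oldest:
— Period 1 —
Births: 1340 × 0.494 = 662, 2440 × 0.42 = 1025 ⇒ total 1687
Group 2: 650 × 0.972 = 632
Group 3: 2010 × 0.963 = 1936
Group 4: 1340 × 0.973 = 1304
Group 5: 2440 × 0.946 = 2308
Group 6: 900 × 0.928 + 1620 × 0.549 = 835 + 889 = 1724
Net migration: Group 3 + 110 → 2046
Population now: 0–9=1687, 10–19=632, 20–29=2046, 30–39=1304, 40–49=2308, 50+=1724
— Period 2 —
Births: 2046 × 0.494 = 1011, 1304 × 0.42 = 548 ⇒ total 1559
Group 2: 1687 × 0.972 = 1640
Group 3: 632 × 0.963 = 609
Group 4: 2046 × 0.973 = 1991
Group 5: 1304 × 0.946 = 1234
Group 6: 2308 × 0.928 + 1724 × 0.549 = 2142 + 946 = 3088
Net migration: Group 3 + 110 → 719
Population now: 0–9=1559, 10–19=1640, 20–29=719, 30–39=1991, 40–49=1234, 50+=3088
— Period 3 —
Births: 719 × 0.494 = 355, 1991 × 0.42 = 836 ⇒ total 1191
Group 2: 1559 × 0.972 = 1515
Group 3: 1640 × 0.963 = 1579
Group 4: 719 × 0.973 = 700
Group 5: 1991 × 0.946 = 1883
Group 6: 1234 × 0.928 + 3088 × 0.549 = 1145 + 1695 = 2840
Net migration: Group 3 + 110 → 1689
Population now: 0–9=1191, 10–19=1515, 20–29=1689, 30–39=700, 40–49=1883, 50+=2840
— Period 4 —
Births: 1689 × 0.494 = 834, 700 × 0.42 = 294 ⇒ total 1128
Group 2: 1191 × 0.972 = 1158
Group 3: 1515 × 0.963 = 1459
Group 4: 1689 × 0.973 = 1643
Group 5: 700 × 0.946 = 662
Group 6: 1883 × 0.928 + 2840 × 0.549 = 1747 + 1559 = 3306
Net migration: Group 3 + 110 → 1569
Population now: 0–9=1128, 10–19=1158, 20–29=1569, 30–39=1643, 40–49=662, 50+=3306
Scenario A total after 4 periods: 9466
Scenario B projection —
— Period 1 —
Births: 1340 × 0.444 = 595, 2440 × 0.42 = 1025 ⇒ total 1620
Group 2: 650 × 0.972 = 632
Group 3: 2010 × 0.963 = 1936
Group 4: 1340 × 0.973 = 1304
Group 5: 2440 × 0.946 = 2308
Group 6: 900 × 0.928 + 1620 × 0.549 = 835 + 889 = 1724
Net migration: Group 3 + 110 → 2046
Population now: 0–9=1620, 10–19=632, 20–29=2046, 30–39=1304, 40–49=2308, 50+=1724
— Period 2 —
Births: 2046 × 0.444 = 908, 1304 × 0.42 = 548 ⇒ total 1456
Group 2: 1620 × 0.972 = 1575
Group 3: 632 × 0.963 = 609
Group 4: 2046 × 0.973 = 1991
Group 5: 1304 × 0.946 = 1234
Group 6: 2308 × 0.928 + 1724 × 0.549 = 2142 + 946 = 3088
Net migration: Group 3 + 110 → 719
Population now: 0–9=1456, 10–19=1575, 20–29=719, 30–39=1991, 40–49=1234, 50+=3088
— Period 3 —
Births: 719 × 0.444 = 319, 1991 × 0.42 = 836 ⇒ total 1155
Group 2: 1456 × 0.972 = 1415
Group 3: 1575 × 0.963 = 1517
Group 4: 719 × 0.973 = 700
Group 5: 1991 × 0.946 = 1883
Group 6: 1234 × 0.928 + 3088 × 0.549 = 1145 + 1695 = 2840
Net migration: Group 3 + 110 → 1627
Population now: 0–9=1155, 10–19=1415, 20–29=1627, 30–39=700, 40–49=1883, 50+=2840
— Period 4 —
Births: 1627 × 0.444 = 722, 700 × 0.42 = 294 ⇒ total 1016
Group 2: 1155 × 0.972 = 1123
Group 3: 1415 × 0.963 = 1363
Group 4: 1627 × 0.973 = 1583
Group 5: 700 × 0.946 = 662
Group 6: 1883 × 0.928 + 2840 × 0.549 = 1747 + 1559 = 3306
Net migration: Group 3 + 110 → 1473
Population now: 0–9=1016, 10–19=1123, 20–29=1473, 30–39=1583, 40–49=662, 50+=3306
Scenario B total after 4 periods: 9163
Difference B − A = 9163 − 9466 = -303

-303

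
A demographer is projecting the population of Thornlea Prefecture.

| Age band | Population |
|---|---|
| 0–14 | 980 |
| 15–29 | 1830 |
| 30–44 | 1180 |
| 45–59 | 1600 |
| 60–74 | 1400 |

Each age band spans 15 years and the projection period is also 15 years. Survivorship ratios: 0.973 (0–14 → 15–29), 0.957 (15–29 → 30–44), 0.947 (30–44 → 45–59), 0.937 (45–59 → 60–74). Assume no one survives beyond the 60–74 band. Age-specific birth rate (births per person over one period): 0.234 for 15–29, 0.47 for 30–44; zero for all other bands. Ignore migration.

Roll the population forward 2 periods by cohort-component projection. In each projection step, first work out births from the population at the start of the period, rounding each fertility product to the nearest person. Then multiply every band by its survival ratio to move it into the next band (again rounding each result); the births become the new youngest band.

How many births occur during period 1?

983

Call the groups 1 to 5, youngest first.
— Period 1 —
Births: 1830 × 0.234 = 428 ; 1180 × 0.47 = 555 → 983
Group 2: 980 × 0.973 = 954
Group 3: 1830 × 0.957 = 1751
Group 4: 1180 × 0.947 = 1117
Group 5: 1600 × 0.937 = 1499
Giving 983 / 954 / 1751 / 1117 / 1499.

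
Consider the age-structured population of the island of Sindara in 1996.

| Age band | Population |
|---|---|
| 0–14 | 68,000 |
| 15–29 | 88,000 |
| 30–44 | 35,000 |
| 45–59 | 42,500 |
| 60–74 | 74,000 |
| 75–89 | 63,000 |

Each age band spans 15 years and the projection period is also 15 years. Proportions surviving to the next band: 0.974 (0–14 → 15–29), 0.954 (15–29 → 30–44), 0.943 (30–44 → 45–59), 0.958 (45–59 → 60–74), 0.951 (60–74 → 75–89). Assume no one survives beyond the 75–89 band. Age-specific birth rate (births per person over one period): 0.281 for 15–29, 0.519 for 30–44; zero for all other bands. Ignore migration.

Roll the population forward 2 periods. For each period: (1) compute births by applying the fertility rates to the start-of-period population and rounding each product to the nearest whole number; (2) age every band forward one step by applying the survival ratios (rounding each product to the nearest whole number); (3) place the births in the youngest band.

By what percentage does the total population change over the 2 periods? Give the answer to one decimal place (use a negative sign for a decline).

-14.5

— Period 1 —
Births: 88000 × 0.281 = 24728  |  35000 × 0.519 = 18165 ⇒ total 42893
15–29: 68000 × 0.974 = 66232
30–44: 88000 × 0.954 = 83952
45–59: 35000 × 0.943 = 33005
60–74: 42500 × 0.958 = 40715
75–89: 74000 × 0.951 = 70374
Giving 42893 / 66232 / 83952 / 33005 / 40715 / 70374.
— Period 2 —
Births: 66232 × 0.281 = 18611  |  83952 × 0.519 = 43571 ⇒ total 62182
15–29: 42893 × 0.974 = 41778
30–44: 66232 × 0.954 = 63185
45–59: 83952 × 0.943 = 79167
60–74: 33005 × 0.958 = 31619
75–89: 40715 × 0.951 = 38720
Giving 62182 / 41778 / 63185 / 79167 / 31619 / 38720.
Total: 370500 → 316651; change = -53849; percentage change = -14.5%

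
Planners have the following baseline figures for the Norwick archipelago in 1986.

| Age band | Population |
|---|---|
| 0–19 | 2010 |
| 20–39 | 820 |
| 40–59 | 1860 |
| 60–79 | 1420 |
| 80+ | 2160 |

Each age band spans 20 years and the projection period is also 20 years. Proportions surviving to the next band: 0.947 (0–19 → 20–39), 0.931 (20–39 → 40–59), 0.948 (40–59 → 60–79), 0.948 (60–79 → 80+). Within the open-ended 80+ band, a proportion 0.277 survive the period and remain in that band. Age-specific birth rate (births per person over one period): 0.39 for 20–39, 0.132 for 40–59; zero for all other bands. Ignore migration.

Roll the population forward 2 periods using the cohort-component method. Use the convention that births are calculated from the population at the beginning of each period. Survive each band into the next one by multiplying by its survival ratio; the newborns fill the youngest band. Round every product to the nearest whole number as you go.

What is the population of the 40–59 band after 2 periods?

Let band 1 be 0–19 through band 5 = 80+.
— Period 1 —
Births: 820 × 0.39 = 320 ; 1860 × 0.132 = 246 ⇒ total 566
Band 2: 2010 × 0.947 = 1903
Band 3: 820 × 0.931 = 763
Band 4: 1860 × 0.948 = 1763
Band 5: 1420 × 0.948 + 2160 × 0.277 = 1346 + 598 = 1944
Giving 566 / 1903 / 763 / 1763 / 1944.
— Period 2 —
Births: 1903 × 0.39 = 742 ; 763 × 0.132 = 101 ⇒ total 843
Band 2: 566 × 0.947 = 536
Band 3: 1903 × 0.931 = 1772
Band 4: 763 × 0.948 = 723
Band 5: 1763 × 0.948 + 1944 × 0.277 = 1671 + 538 = 2209
Giving 843 / 536 / 1772 / 723 / 2209.

1772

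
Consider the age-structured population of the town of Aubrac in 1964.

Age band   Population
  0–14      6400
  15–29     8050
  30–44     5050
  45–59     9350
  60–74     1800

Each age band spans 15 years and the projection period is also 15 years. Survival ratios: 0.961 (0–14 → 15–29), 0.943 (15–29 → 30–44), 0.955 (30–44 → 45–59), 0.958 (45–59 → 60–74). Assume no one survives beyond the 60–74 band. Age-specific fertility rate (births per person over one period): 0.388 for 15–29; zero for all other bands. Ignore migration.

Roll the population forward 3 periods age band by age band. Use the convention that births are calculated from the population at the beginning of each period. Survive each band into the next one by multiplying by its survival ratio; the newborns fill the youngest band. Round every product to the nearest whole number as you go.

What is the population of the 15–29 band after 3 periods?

Call the bands 1 to 5, youngest first.
[period 1]
Births: 8050 × 0.388 = 3123
Band 2: 6400 × 0.961 = 6150
Band 3: 8050 × 0.943 = 7591
Band 4: 5050 × 0.955 = 4823
Band 5: 9350 × 0.958 = 8957
End of period: [3123, 6150, 7591, 4823, 8957]
[period 2]
Births: 6150 × 0.388 = 2386
Band 2: 3123 × 0.961 = 3001
Band 3: 6150 × 0.943 = 5799
Band 4: 7591 × 0.955 = 7249
Band 5: 4823 × 0.958 = 4620
End of period: [2386, 3001, 5799, 7249, 4620]
[period 3]
Births: 3001 × 0.388 = 1164
Band 2: 2386 × 0.961 = 2293
Band 3: 3001 × 0.943 = 2830
Band 4: 5799 × 0.955 = 5538
Band 5: 7249 × 0.958 = 6945
End of period: [1164, 2293, 2830, 5538, 6945]

2293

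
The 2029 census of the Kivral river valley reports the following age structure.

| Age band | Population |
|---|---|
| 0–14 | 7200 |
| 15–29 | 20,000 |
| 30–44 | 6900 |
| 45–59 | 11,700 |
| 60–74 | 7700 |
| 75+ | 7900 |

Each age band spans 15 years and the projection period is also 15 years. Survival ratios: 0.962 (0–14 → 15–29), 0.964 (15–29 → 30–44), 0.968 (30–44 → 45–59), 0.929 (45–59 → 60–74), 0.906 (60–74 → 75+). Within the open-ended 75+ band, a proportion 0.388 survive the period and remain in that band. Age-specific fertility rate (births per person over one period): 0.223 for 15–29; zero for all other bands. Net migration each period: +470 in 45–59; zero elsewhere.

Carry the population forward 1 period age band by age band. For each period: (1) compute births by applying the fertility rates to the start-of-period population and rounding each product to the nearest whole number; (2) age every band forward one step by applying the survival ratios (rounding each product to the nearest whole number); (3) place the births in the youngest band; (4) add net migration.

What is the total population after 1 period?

58725

Numbering the bands 1..6 from youngest to oldest:
Period 1.
Births: 20000 * 0.223 = 4460
Band 2: 7200 * 0.962 = 6926
Band 3: 20000 * 0.964 = 19280
Band 4: 6900 * 0.968 = 6679
Band 5: 11700 * 0.929 = 10869
Band 6: 7700 * 0.906 + 7900 * 0.388 = 6976 + 3065 = 10041
Net migration: Band 4 + 470 → 7149
End of period: [4460, 6926, 19280, 7149, 10869, 10041]
Total after period 1: 4460 + 6926 + 19280 + 7149 + 10869 + 10041 = 58725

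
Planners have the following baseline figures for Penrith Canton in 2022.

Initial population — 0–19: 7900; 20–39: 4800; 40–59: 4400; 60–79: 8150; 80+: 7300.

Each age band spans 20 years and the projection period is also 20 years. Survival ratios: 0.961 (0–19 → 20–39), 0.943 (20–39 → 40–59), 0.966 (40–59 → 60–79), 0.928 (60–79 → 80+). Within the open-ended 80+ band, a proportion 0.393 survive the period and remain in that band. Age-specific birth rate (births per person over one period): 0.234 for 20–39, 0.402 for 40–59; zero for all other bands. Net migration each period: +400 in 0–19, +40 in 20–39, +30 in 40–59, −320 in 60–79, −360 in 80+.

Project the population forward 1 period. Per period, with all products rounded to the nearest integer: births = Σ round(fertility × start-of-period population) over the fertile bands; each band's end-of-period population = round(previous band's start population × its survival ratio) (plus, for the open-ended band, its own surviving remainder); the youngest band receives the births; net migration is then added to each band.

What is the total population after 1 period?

29482

Period 1.
Births: 4800 * 0.234 = 1123  |  4400 * 0.402 = 1769 → total 2892
20–39: 7900 * 0.961 = 7592
40–59: 4800 * 0.943 = 4526
60–79: 4400 * 0.966 = 4250
80+: 8150 * 0.928 + 7300 * 0.393 = 7563 + 2869 = 10432
Net migration: 0–19 + 400 → 3292; 20–39 + 40 → 7632; 40–59 + 30 → 4556; 60–79 − 320 → 3930; 80+ − 360 → 10072
Giving 3292 / 7632 / 4556 / 3930 / 10072.
Total after period 1: 3292 + 7632 + 4556 + 3930 + 10072 = 29482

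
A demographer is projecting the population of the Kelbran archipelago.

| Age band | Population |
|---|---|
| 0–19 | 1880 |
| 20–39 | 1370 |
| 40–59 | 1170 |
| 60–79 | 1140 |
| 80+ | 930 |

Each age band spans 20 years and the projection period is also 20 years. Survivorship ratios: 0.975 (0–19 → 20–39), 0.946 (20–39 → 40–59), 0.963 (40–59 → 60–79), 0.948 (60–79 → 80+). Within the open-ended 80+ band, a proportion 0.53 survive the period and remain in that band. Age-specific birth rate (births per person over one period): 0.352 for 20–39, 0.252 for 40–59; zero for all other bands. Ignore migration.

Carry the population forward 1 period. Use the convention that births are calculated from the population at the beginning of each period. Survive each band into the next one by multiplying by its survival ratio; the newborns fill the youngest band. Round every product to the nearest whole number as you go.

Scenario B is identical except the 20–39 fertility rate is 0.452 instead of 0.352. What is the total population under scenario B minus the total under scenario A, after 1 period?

Numbering the bands 1..5 from youngest to oldest:
[period 1]
Births: 1370 * 0.352 = 482, 1170 * 0.252 = 295 — total 777
Band 2: 1880 * 0.975 = 1833
Band 3: 1370 * 0.946 = 1296
Band 4: 1170 * 0.963 = 1127
Band 5: 1140 * 0.948 + 930 * 0.53 = 1081 + 493 = 1574
Population now: 0–19=777, 20–39=1833, 40–59=1296, 60–79=1127, 80+=1574
Scenario A total after 1 period: 6607
Scenario B projection —
[period 1]
Births: 1370 * 0.452 = 619, 1170 * 0.252 = 295 — total 914
Band 2: 1880 * 0.975 = 1833
Band 3: 1370 * 0.946 = 1296
Band 4: 1170 * 0.963 = 1127
Band 5: 1140 * 0.948 + 930 * 0.53 = 1081 + 493 = 1574
Population now: 0–19=914, 20–39=1833, 40–59=1296, 60–79=1127, 80+=1574
Scenario B total after 1 period: 6744
Difference B − A = 6744 − 6607 = 137

137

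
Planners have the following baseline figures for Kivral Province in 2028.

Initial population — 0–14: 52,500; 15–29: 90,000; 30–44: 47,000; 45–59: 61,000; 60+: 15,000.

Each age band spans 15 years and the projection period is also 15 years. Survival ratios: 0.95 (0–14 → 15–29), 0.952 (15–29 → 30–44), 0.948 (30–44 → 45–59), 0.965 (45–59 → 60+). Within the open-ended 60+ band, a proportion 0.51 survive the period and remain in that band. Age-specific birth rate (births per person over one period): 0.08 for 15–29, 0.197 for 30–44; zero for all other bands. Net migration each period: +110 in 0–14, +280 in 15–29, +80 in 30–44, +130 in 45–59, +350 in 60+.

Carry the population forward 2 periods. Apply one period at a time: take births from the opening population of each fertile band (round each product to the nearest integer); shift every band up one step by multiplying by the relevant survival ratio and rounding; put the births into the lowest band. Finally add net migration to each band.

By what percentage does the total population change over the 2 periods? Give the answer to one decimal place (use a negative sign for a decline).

Let group 1 be 0–14 through group 5 = 60+.
[period 1]
Births: 90000 × 0.08 = 7200  |  47000 × 0.197 = 9259 — total 16459
Group 2: 52500 × 0.95 = 49875
Group 3: 90000 × 0.952 = 85680
Group 4: 47000 × 0.948 = 44556
Group 5: 61000 × 0.965 + 15000 × 0.51 = 58865 + 7650 = 66515
Net migration: Group 1 + 110 → 16569; Group 2 + 280 → 50155; Group 3 + 80 → 85760; Group 4 + 130 → 44686; Group 5 + 350 → 66865
Population now: 0–14=16569, 15–29=50155, 30–44=85760, 45–59=44686, 60+=66865
[period 2]
Births: 50155 × 0.08 = 4012  |  85760 × 0.197 = 16895 — total 20907
Group 2: 16569 × 0.95 = 15741
Group 3: 50155 × 0.952 = 47748
Group 4: 85760 × 0.948 = 81300
Group 5: 44686 × 0.965 + 66865 × 0.51 = 43122 + 34101 = 77223
Net migration: Group 1 + 110 → 21017; Group 2 + 280 → 16021; Group 3 + 80 → 47828; Group 4 + 130 → 81430; Group 5 + 350 → 77573
Population now: 0–14=21017, 15–29=16021, 30–44=47828, 45–59=81430, 60+=77573
Total: 265500 → 243869; change = -21631; percentage change = -8.1%

-8.1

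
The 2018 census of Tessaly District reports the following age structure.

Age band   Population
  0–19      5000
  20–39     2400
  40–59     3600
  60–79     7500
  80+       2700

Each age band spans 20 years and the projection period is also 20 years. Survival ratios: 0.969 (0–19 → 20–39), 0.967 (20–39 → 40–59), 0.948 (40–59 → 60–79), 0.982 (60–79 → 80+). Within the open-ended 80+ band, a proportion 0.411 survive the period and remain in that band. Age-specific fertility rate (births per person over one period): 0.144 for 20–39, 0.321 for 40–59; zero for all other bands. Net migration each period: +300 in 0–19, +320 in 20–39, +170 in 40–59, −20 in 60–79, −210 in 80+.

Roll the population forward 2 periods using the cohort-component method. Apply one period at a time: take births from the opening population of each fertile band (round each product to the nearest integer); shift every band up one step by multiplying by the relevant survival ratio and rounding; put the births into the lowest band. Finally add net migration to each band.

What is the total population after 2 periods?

[period 1]
Births: 2400 × 0.144 = 346  |  3600 × 0.321 = 1156 ⇒ total 1502
20–39: 5000 × 0.969 = 4845
40–59: 2400 × 0.967 = 2321
60–79: 3600 × 0.948 = 3413
80+: 7500 × 0.982 + 2700 × 0.411 = 7365 + 1110 = 8475
Net migration: 0–19 + 300 → 1802; 20–39 + 320 → 5165; 40–59 + 170 → 2491; 60–79 − 20 → 3393; 80+ − 210 → 8265
→ [1802, 5165, 2491, 3393, 8265]
[period 2]
Births: 5165 × 0.144 = 744  |  2491 × 0.321 = 800 ⇒ total 1544
20–39: 1802 × 0.969 = 1746
40–59: 5165 × 0.967 = 4995
60–79: 2491 × 0.948 = 2361
80+: 3393 × 0.982 + 8265 × 0.411 = 3332 + 3397 = 6729
Net migration: 0–19 + 300 → 1844; 20–39 + 320 → 2066; 40–59 + 170 → 5165; 60–79 − 20 → 2341; 80+ − 210 → 6519
→ [1844, 2066, 5165, 2341, 6519]
Total after period 2: 1844 + 2066 + 5165 + 2341 + 6519 = 17935

17935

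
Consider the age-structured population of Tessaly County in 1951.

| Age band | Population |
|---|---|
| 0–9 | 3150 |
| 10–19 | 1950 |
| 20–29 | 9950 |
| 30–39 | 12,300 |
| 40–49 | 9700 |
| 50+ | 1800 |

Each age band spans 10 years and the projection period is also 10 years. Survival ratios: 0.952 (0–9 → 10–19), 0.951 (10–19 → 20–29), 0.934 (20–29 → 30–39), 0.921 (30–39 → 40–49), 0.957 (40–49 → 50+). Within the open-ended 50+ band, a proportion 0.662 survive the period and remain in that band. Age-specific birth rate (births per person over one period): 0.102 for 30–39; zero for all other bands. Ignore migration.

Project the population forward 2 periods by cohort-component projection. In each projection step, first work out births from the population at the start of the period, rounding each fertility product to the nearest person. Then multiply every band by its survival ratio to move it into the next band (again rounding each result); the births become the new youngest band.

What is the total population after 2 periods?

After projecting period 1:
Births: 12300 * 0.102 = 1255
10–19: 3150 * 0.952 = 2999
20–29: 1950 * 0.951 = 1854
30–39: 9950 * 0.934 = 9293
40–49: 12300 * 0.921 = 11328
50+: 9700 * 0.957 + 1800 * 0.662 = 9283 + 1192 = 10475
Giving 1255 / 2999 / 1854 / 9293 / 11328 / 10475.
After projecting period 2:
Births: 9293 * 0.102 = 948
10–19: 1255 * 0.952 = 1195
20–29: 2999 * 0.951 = 2852
30–39: 1854 * 0.934 = 1732
40–49: 9293 * 0.921 = 8559
50+: 11328 * 0.957 + 10475 * 0.662 = 10841 + 6934 = 17775
Giving 948 / 1195 / 2852 / 1732 / 8559 / 17775.
Total after period 2: 948 + 1195 + 2852 + 1732 + 8559 + 17775 = 33061

33061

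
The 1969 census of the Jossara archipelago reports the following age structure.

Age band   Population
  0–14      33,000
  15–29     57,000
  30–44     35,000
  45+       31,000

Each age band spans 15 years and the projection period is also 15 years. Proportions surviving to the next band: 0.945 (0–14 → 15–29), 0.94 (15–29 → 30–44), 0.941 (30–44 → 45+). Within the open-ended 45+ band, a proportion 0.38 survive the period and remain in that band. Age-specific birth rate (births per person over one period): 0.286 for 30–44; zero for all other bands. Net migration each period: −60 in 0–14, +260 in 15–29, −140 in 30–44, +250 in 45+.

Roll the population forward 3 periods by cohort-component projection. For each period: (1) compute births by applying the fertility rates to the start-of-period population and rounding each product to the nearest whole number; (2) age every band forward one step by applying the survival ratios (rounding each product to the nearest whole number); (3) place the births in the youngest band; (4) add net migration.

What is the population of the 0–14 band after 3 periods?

Period 1:
Births: 35000 * 0.286 = 10010
15–29: 33000 * 0.945 = 31185
30–44: 57000 * 0.94 = 53580
45+: 35000 * 0.941 + 31000 * 0.38 = 32935 + 11780 = 44715
Net migration: 0–14 − 60 → 9950; 15–29 + 260 → 31445; 30–44 − 140 → 53440; 45+ + 250 → 44965
Giving 9950 / 31445 / 53440 / 44965.
Period 2:
Births: 53440 * 0.286 = 15284
15–29: 9950 * 0.945 = 9403
30–44: 31445 * 0.94 = 29558
45+: 53440 * 0.941 + 44965 * 0.38 = 50287 + 17087 = 67374
Net migration: 0–14 − 60 → 15224; 15–29 + 260 → 9663; 30–44 − 140 → 29418; 45+ + 250 → 67624
Giving 15224 / 9663 / 29418 / 67624.
Period 3:
Births: 29418 * 0.286 = 8414
15–29: 15224 * 0.945 = 14387
30–44: 9663 * 0.94 = 9083
45+: 29418 * 0.941 + 67624 * 0.38 = 27682 + 25697 = 53379
Net migration: 0–14 − 60 → 8354; 15–29 + 260 → 14647; 30–44 − 140 → 8943; 45+ + 250 → 53629
Giving 8354 / 14647 / 8943 / 53629.

8354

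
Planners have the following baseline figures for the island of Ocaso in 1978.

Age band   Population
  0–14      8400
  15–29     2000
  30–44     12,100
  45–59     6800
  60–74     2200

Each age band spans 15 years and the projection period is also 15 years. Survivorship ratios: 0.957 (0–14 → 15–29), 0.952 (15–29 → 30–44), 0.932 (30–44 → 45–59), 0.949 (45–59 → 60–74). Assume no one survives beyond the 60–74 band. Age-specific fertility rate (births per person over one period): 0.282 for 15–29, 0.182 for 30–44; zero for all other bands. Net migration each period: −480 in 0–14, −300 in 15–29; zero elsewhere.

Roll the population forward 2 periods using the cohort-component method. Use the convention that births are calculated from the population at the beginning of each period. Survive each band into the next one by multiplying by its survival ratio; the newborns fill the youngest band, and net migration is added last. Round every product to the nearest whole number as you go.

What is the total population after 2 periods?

23782

Period 1:
Births: 2000 * 0.282 = 564 ; 12100 * 0.182 = 2202 → total 2766
15–29: 8400 * 0.957 = 8039
30–44: 2000 * 0.952 = 1904
45–59: 12100 * 0.932 = 11277
60–74: 6800 * 0.949 = 6453
Net migration: 0–14 − 480 → 2286; 15–29 − 300 → 7739
Population now: 0–14=2286, 15–29=7739, 30–44=1904, 45–59=11277, 60–74=6453
Period 2:
Births: 7739 * 0.282 = 2182 ; 1904 * 0.182 = 347 → total 2529
15–29: 2286 * 0.957 = 2188
30–44: 7739 * 0.952 = 7368
45–59: 1904 * 0.932 = 1775
60–74: 11277 * 0.949 = 10702
Net migration: 0–14 − 480 → 2049; 15–29 − 300 → 1888
Population now: 0–14=2049, 15–29=1888, 30–44=7368, 45–59=1775, 60–74=10702
Total after period 2: 2049 + 1888 + 7368 + 1775 + 10702 = 23782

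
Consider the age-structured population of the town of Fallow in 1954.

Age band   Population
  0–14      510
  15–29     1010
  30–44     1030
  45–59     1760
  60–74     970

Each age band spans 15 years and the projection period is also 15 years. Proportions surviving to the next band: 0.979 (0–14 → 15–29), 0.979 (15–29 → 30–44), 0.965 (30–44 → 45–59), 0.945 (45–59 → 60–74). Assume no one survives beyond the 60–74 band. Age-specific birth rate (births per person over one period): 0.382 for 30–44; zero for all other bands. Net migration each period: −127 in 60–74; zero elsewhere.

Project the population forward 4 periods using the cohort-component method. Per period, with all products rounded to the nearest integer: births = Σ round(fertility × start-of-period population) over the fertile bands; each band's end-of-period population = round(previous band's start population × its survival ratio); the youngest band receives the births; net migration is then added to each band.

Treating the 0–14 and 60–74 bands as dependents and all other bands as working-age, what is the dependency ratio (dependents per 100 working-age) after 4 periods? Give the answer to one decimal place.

Let group 1 be 0–14 through group 5 = 60–74.
Period 1.
Births: 1030 × 0.382 = 393
Group 2: 510 × 0.979 = 499
Group 3: 1010 × 0.979 = 989
Group 4: 1030 × 0.965 = 994
Group 5: 1760 × 0.945 = 1663
Net migration: Group 5 − 127 → 1536
→ [393, 499, 989, 994, 1536]
Period 2.
Births: 989 × 0.382 = 378
Group 2: 393 × 0.979 = 385
Group 3: 499 × 0.979 = 489
Group 4: 989 × 0.965 = 954
Group 5: 994 × 0.945 = 939
Net migration: Group 5 − 127 → 812
→ [378, 385, 489, 954, 812]
Period 3.
Births: 489 × 0.382 = 187
Group 2: 378 × 0.979 = 370
Group 3: 385 × 0.979 = 377
Group 4: 489 × 0.965 = 472
Group 5: 954 × 0.945 = 902
Net migration: Group 5 − 127 → 775
→ [187, 370, 377, 472, 775]
Period 4.
Births: 377 × 0.382 = 144
Group 2: 187 × 0.979 = 183
Group 3: 370 × 0.979 = 362
Group 4: 377 × 0.965 = 364
Group 5: 472 × 0.945 = 446
Net migration: Group 5 − 127 → 319
→ [144, 183, 362, 364, 319]
Dependents (band 0–14 + band 60–74) = 144 + 319 = 463; working-age = 909; ratio = 463/909 × 100 = 50.9

50.9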